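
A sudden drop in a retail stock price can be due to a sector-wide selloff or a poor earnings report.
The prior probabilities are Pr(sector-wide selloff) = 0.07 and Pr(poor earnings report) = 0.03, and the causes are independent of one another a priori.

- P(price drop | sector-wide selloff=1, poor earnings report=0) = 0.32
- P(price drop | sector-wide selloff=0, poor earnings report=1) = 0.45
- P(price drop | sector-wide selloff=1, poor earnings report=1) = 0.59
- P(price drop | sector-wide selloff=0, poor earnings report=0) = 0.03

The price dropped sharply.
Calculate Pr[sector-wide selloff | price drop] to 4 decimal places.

Pr[sector-wide selloff | price drop] ≈ 0.3670

For the numerator, keep only sector-wide selloff=true terms: 0.021728 + 0.001239 = 0.022967
Denominator P(price drop): 0.03·0.93·0.97 + 0.45·0.93·0.03 + 0.32·0.07·0.97 + 0.59·0.07·0.03 = 0.062585
P(sector-wide selloff | price drop) = 0.022967/0.062585 ≈ 0.3670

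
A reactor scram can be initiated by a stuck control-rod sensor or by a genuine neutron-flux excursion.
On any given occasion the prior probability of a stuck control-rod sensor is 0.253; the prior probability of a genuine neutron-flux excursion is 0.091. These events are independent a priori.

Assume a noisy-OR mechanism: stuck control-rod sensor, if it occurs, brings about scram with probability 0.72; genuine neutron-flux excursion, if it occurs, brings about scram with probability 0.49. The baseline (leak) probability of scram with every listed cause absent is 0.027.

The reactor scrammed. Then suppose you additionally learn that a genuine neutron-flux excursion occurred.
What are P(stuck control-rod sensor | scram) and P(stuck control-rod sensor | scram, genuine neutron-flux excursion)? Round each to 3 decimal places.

P(stuck control-rod sensor | scram) ≈ 0.781; P(stuck control-rod sensor | scram, genuine neutron-flux excursion) ≈ 0.367

Under noisy-OR, P(scram | causes) = 1 − (1−0.027)·∏(1−qᵢ) over the active causes.
Numerator (weight on configurations with stuck control-rod sensor): 0.167322 + 0.019824 = 0.187146
The normalizing constant is 0.027·0.747·0.909 + 0.50377·0.747·0.091 + 0.72756·0.253·0.909 + 0.861056·0.253·0.091 = 0.239725
P(stuck control-rod sensor | scram) = 0.187146/0.239725 ≈ 0.781

With the extra evidence:
Numerator (weight on configurations with stuck control-rod sensor): 0.861056×0.253 = 0.217847
Denominator P(scram | genuine neutron-flux excursion): 0.50377×0.747 + 0.861056×0.253 = 0.594163
Posterior = 0.217847 / 0.594163 ≈ 0.367
This is intercausal reasoning (explaining away): once genuine neutron-flux excursion accounts for the scram, stuck control-rod sensor becomes less likely.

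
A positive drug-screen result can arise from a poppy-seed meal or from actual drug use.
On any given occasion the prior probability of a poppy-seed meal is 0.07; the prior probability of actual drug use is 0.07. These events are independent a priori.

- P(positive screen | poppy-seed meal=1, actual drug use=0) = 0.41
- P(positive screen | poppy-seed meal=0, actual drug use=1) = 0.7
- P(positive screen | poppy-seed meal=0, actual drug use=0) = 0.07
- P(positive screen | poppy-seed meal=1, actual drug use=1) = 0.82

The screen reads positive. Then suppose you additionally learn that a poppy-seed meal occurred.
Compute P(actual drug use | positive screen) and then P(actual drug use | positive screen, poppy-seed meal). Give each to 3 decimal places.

P(positive screen) = 0.07·0.93·0.93 + 0.7·0.93·0.07 + 0.41·0.07·0.93 + 0.82·0.07·0.07 = 0.060543 + 0.045570 + 0.026691 + 0.004018 = 0.136822
The actual drug use-present share is 0.045570 + 0.004018 = 0.049588.
So P(actual drug use | positive screen) = 0.049588/0.136822 ≈ 0.362.

With the extra evidence:
Numerator (weight on configurations with actual drug use): 0.82·0.07 = 0.057400
The normalizing constant is 0.41·0.93 + 0.82·0.07 = 0.438700
P(actual drug use | positive screen, poppy-seed meal) = 0.057400/0.438700 ≈ 0.131
The drop from 0.362 to 0.131 is the explaining-away (discounting) effect.

P(actual drug use | positive screen) ≈ 0.362; P(actual drug use | positive screen, poppy-seed meal) ≈ 0.131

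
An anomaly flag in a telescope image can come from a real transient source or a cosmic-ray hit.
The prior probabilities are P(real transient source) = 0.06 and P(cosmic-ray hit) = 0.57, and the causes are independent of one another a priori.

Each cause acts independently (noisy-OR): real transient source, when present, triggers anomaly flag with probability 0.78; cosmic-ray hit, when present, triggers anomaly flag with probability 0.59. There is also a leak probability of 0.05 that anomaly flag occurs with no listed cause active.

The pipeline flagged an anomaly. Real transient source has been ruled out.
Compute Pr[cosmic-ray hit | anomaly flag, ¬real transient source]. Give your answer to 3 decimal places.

Under noisy-OR, P(anomaly flag | causes) = 1 − (1−0.05)·∏(1−qᵢ) over the active causes.
By total probability over both values of cosmic-ray hit:
  P(anomaly flag | ¬real transient source) = 0.05·0.43 + 0.6105·0.57
        = 0.021500 + 0.347985 = 0.369485
The terms with cosmic-ray hit present sum to 0.347985, so
  P(cosmic-ray hit | anomaly flag, ¬real transient source) = 0.347985 / 0.369485 ≈ 0.942

Pr[cosmic-ray hit | anomaly flag, ¬real transient source] ≈ 0.942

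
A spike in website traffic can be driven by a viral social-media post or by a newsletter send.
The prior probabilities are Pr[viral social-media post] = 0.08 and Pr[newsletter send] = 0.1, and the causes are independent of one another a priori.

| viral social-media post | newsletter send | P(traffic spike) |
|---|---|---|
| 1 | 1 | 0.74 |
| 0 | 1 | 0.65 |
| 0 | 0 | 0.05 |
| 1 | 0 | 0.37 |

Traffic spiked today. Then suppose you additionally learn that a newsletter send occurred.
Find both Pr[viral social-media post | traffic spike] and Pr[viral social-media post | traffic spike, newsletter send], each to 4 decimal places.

For the numerator, keep only viral social-media post=true terms: 0.026640 + 0.005920 = 0.032560
The normalizing constant is 0.05*0.92*0.9 + 0.65*0.92*0.1 + 0.37*0.08*0.9 + 0.74*0.08*0.1 = 0.133760
Posterior = 0.032560 / 0.133760 ≈ 0.2434

Now condition on the additional information:
P(traffic spike | newsletter send) = 0.65*0.92 + 0.74*0.08 = 0.598000 + 0.059200 = 0.657200
Of this, 0.059200 comes from 0.74*0.08 (the viral social-media post=true cases).
Hence the posterior is 0.059200/0.657200 ≈ 0.0901.
— newsletter send explains away the evidence for viral social-media post.

Pr[viral social-media post | traffic spike] ≈ 0.2434; Pr[viral social-media post | traffic spike, newsletter send] ≈ 0.0901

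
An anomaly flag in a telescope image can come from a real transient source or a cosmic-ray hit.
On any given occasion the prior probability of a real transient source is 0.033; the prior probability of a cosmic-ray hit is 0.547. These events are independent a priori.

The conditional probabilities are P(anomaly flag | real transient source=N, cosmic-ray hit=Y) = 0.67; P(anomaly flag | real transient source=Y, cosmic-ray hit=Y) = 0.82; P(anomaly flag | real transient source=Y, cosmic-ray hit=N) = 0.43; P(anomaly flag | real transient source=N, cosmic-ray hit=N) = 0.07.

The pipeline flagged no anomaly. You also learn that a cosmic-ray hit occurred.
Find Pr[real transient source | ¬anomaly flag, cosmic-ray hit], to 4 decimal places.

Weight on real transient source=true, given the evidence: 0.18*0.033 = 0.005940
The normalizing constant is 0.33*0.967 + 0.18*0.033 = 0.325050
Posterior = 0.005940 / 0.325050 ≈ 0.0183

Pr[real transient source | ¬anomaly flag, cosmic-ray hit] ≈ 0.0183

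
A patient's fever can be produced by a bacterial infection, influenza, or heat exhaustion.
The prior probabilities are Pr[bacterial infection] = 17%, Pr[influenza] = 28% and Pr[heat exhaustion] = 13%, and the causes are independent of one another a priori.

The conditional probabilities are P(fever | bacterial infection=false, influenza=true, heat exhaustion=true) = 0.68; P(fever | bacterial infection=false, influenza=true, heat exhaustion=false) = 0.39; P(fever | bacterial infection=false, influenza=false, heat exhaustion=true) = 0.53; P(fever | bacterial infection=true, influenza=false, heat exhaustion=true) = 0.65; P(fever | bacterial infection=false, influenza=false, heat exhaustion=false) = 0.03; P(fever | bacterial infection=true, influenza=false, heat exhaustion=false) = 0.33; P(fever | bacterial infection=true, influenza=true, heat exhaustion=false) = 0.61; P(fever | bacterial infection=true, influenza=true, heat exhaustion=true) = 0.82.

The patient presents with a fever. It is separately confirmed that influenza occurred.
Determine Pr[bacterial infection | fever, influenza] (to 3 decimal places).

Pr[bacterial infection | fever, influenza] ≈ 0.234

P(fever | influenza) = 0.39×0.83×0.87 + 0.68×0.83×0.13 + 0.61×0.17×0.87 + 0.82×0.17×0.13 = 0.281619 + 0.073372 + 0.090219 + 0.018122 = 0.463332
Of this, 0.108341 comes from 0.090219 + 0.018122 (the bacterial infection=true cases).
P(bacterial infection | fever, influenza) = 0.108341 / 0.463332 ≈ 0.234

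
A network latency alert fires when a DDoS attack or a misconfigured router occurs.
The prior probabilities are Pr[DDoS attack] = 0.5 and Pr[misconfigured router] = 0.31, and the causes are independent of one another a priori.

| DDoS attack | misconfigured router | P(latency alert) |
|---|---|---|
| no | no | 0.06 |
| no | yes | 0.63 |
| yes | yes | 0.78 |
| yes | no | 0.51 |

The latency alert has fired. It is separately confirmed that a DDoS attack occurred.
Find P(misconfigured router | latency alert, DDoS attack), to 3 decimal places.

P(misconfigured router | latency alert, DDoS attack) ≈ 0.407

Numerator (weight on configurations with misconfigured router): 0.78·0.31 = 0.241800
The normalizing constant is 0.51·0.69 + 0.78·0.31 = 0.593700
P(misconfigured router | latency alert, DDoS attack) = 0.241800/0.593700 ≈ 0.407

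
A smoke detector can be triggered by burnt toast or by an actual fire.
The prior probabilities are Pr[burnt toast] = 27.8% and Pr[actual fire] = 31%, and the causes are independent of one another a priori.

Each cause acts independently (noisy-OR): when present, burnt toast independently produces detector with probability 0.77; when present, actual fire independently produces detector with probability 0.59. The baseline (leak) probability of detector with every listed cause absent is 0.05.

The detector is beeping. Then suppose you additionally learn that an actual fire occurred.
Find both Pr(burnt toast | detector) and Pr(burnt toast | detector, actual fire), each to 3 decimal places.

Pr(burnt toast | detector) ≈ 0.586; Pr(burnt toast | detector, actual fire) ≈ 0.365

Under noisy-OR, P(detector | causes) = 1 − (1−0.05)·∏(1−qᵢ) over the active causes.
P(detector) = 0.05·0.722·0.69 + 0.6105·0.722·0.31 + 0.7815·0.278·0.69 + 0.910415·0.278·0.31 = 0.024909 + 0.136642 + 0.149907 + 0.078460 = 0.389918
The burnt toast-present share is 0.149907 + 0.078460 = 0.228367.
P(burnt toast | detector) = 0.228367 / 0.389918 ≈ 0.586

Now condition on the additional information:
Weight on burnt toast=true, given the evidence: 0.910415·0.278 = 0.253095
The normalizing constant is 0.6105·0.722 + 0.910415·0.278 = 0.693876
Posterior = 0.253095 / 0.693876 ≈ 0.365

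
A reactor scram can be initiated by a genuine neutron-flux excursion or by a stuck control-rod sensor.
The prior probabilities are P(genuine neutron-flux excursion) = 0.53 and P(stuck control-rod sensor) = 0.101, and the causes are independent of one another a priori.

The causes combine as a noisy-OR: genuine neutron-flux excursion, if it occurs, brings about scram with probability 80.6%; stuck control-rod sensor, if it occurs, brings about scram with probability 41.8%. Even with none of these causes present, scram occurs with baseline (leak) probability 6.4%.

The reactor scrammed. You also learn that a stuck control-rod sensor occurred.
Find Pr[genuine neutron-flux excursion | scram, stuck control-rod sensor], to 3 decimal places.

Under noisy-OR, P(scram | causes) = 1 − (1−0.064)·∏(1−qᵢ) over the active causes.
Weight on genuine neutron-flux excursion=true, given the evidence: 0.894318·0.53 = 0.473989
Denominator P(scram | stuck control-rod sensor): 0.455248·0.47 + 0.894318·0.53 = 0.687956
P(genuine neutron-flux excursion | scram, stuck control-rod sensor) = 0.473989/0.687956 ≈ 0.689

Pr[genuine neutron-flux excursion | scram, stuck control-rod sensor] ≈ 0.689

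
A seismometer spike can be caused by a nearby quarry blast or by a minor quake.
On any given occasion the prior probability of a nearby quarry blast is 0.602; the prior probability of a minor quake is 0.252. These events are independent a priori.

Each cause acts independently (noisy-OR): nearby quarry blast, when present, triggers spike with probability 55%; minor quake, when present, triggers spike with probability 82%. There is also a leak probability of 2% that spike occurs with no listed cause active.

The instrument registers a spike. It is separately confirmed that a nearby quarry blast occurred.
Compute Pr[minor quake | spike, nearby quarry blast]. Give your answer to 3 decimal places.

Under noisy-OR, P(spike | causes) = 1 − (1−0.02)·∏(1−qᵢ) over the active causes.
For the numerator, keep only minor quake=true terms: 0.92062×0.252 = 0.231996
The normalizing constant is 0.559×0.748 + 0.92062×0.252 = 0.650128
Posterior = 0.231996 / 0.650128 ≈ 0.357

Pr[minor quake | spike, nearby quarry blast] ≈ 0.357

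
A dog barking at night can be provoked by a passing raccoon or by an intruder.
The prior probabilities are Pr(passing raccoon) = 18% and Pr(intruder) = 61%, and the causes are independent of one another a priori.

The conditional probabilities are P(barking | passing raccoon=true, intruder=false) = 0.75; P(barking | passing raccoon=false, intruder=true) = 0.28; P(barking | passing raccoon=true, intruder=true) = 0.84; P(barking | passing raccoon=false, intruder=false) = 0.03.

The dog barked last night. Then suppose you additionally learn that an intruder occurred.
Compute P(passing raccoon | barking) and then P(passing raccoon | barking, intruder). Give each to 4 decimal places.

P(barking) = 0.03·0.82·0.39 + 0.28·0.82·0.61 + 0.75·0.18·0.39 + 0.84·0.18·0.61 = 0.009594 + 0.140056 + 0.052650 + 0.092232 = 0.294532
The passing raccoon-present share is 0.052650 + 0.092232 = 0.144882.
P(passing raccoon | barking) = 0.144882 / 0.294532 ≈ 0.4919

Now condition on the additional information:
For the numerator, keep only passing raccoon=true terms: 0.84×0.18 = 0.151200
Denominator P(barking | intruder): 0.28×0.82 + 0.84×0.18 = 0.380800
P(passing raccoon | barking, intruder) = 0.151200/0.380800 ≈ 0.3971
The drop from 0.4919 to 0.3971 is the explaining-away (discounting) effect.

P(passing raccoon | barking) ≈ 0.4919; P(passing raccoon | barking, intruder) ≈ 0.3971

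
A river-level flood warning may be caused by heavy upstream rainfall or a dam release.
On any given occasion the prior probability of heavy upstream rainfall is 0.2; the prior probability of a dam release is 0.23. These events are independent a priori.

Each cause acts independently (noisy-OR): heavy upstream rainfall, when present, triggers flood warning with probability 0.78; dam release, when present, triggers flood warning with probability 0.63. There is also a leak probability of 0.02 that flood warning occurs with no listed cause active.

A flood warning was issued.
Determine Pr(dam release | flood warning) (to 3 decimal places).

Under noisy-OR, P(flood warning | causes) = 1 − (1−0.02)·∏(1−qᵢ) over the active causes.
P(flood warning) = 0.02×0.8×0.77 + 0.6374×0.8×0.23 + 0.7844×0.2×0.77 + 0.920228×0.2×0.23 = 0.012320 + 0.117282 + 0.120798 + 0.042330 = 0.292730
The dam release-present share is 0.117282 + 0.042330 = 0.159612.
P(dam release | flood warning) = 0.159612 / 0.292730 ≈ 0.545

Pr(dam release | flood warning) ≈ 0.545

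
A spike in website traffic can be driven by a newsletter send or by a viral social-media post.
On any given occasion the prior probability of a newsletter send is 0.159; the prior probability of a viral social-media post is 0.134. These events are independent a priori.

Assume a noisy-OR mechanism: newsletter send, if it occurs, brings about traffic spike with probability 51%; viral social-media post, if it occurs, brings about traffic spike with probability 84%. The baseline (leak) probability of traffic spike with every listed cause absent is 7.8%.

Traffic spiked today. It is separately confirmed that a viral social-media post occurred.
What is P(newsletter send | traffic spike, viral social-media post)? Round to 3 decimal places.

P(newsletter send | traffic spike, viral social-media post) ≈ 0.171

Under noisy-OR, P(traffic spike | causes) = 1 − (1−0.078)·∏(1−qᵢ) over the active causes.
P(traffic spike | viral social-media post) = 0.85248·0.841 + 0.927715·0.159 = 0.716936 + 0.147507 = 0.864443
Of this, 0.147507 comes from 0.927715·0.159 (the newsletter send=true cases).
Hence the posterior is 0.147507/0.864443 ≈ 0.171.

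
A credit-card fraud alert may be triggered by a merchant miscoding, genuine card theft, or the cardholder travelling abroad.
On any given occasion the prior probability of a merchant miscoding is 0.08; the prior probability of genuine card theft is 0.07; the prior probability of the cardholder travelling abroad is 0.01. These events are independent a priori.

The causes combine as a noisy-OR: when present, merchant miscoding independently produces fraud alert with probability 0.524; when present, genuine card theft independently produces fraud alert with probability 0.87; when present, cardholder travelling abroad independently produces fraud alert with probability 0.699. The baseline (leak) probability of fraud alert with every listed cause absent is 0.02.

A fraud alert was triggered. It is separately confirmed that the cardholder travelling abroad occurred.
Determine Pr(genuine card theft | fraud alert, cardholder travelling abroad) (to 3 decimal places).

Under noisy-OR, P(fraud alert | causes) = 1 − (1−0.02)·∏(1−qᵢ) over the active causes.
P(fraud alert | cardholder travelling abroad) = 0.70502*0.92*0.93 + 0.961653*0.92*0.07 + 0.85959*0.08*0.93 + 0.981747*0.08*0.07 = 0.603215 + 0.061930 + 0.063953 + 0.005498 = 0.734596
The genuine card theft-present share is 0.061930 + 0.005498 = 0.067428.
P(genuine card theft | fraud alert, cardholder travelling abroad) = 0.067428 / 0.734596 ≈ 0.092

Pr(genuine card theft | fraud alert, cardholder travelling abroad) ≈ 0.092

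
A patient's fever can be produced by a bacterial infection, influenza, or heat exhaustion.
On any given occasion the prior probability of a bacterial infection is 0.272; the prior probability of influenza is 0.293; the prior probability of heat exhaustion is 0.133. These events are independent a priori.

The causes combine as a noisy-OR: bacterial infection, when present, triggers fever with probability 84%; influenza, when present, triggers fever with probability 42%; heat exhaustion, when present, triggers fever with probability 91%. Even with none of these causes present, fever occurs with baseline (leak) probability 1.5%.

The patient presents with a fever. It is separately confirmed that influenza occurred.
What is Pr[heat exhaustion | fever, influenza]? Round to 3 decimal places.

Under noisy-OR, P(fever | causes) = 1 − (1−0.015)·∏(1−qᵢ) over the active causes.
P(fever | influenza) = 0.4287*0.728*0.867 + 0.948583*0.728*0.133 + 0.908592*0.272*0.867 + 0.991773*0.272*0.133 = 0.270585 + 0.091846 + 0.214268 + 0.035878 = 0.612577
Restricting to configurations with heat exhaustion present: 0.091846 + 0.035878 = 0.127724.
P(heat exhaustion | fever, influenza) = 0.127724 / 0.612577 ≈ 0.209

Pr[heat exhaustion | fever, influenza] ≈ 0.209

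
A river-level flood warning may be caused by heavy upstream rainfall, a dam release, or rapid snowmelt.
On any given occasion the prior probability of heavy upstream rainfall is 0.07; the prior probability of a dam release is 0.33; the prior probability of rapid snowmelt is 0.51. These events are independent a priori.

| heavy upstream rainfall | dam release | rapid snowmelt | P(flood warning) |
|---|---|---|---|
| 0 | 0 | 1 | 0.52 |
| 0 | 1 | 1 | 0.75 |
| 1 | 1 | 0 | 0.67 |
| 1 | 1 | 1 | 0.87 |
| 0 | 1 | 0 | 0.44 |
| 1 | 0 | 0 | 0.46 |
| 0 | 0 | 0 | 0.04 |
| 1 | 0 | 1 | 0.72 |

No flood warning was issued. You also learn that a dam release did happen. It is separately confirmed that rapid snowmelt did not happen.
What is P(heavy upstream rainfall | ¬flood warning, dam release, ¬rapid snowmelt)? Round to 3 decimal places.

Sum P(¬flood warning|·) weighted by the priors over both values of heavy upstream rainfall:
  P(¬flood warning | dam release, ¬rapid snowmelt) = 0.56*0.93 + 0.33*0.07
        = 0.520800 + 0.023100 = 0.543900
Keeping only the heavy upstream rainfall-present terms gives 0.023100, so
  P(heavy upstream rainfall | ¬flood warning, dam release, ¬rapid snowmelt) = 0.023100 / 0.543900 ≈ 0.042

P(heavy upstream rainfall | ¬flood warning, dam release, ¬rapid snowmelt) ≈ 0.042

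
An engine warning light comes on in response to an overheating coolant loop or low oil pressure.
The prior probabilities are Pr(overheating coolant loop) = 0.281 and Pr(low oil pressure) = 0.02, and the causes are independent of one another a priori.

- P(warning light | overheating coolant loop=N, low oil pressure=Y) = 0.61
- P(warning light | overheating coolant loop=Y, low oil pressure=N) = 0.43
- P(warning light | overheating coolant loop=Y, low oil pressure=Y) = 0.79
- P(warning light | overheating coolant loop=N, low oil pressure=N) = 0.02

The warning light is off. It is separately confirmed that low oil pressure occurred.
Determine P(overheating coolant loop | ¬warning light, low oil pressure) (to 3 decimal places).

For the numerator, keep only overheating coolant loop=true terms: 0.21·0.281 = 0.059010
The normalizing constant is 0.39·0.719 + 0.21·0.281 = 0.339420
P(overheating coolant loop | ¬warning light, low oil pressure) = 0.059010/0.339420 ≈ 0.174

P(overheating coolant loop | ¬warning light, low oil pressure) ≈ 0.174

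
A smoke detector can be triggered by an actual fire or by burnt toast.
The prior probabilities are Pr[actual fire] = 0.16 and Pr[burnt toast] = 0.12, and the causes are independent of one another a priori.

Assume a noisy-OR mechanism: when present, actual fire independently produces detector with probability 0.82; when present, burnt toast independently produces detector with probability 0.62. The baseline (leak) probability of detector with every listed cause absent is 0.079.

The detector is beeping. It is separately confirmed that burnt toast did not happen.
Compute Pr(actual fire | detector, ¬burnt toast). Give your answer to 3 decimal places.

Under noisy-OR, P(detector | causes) = 1 − (1−0.079)·∏(1−qᵢ) over the active causes.
P(detector | ¬burnt toast) = 0.079×0.84 + 0.83422×0.16 = 0.066360 + 0.133475 = 0.199835
The actual fire-present share is 0.83422×0.16 = 0.133475.
So P(actual fire | detector, ¬burnt toast) = 0.133475/0.199835 ≈ 0.668.

Pr(actual fire | detector, ¬burnt toast) ≈ 0.668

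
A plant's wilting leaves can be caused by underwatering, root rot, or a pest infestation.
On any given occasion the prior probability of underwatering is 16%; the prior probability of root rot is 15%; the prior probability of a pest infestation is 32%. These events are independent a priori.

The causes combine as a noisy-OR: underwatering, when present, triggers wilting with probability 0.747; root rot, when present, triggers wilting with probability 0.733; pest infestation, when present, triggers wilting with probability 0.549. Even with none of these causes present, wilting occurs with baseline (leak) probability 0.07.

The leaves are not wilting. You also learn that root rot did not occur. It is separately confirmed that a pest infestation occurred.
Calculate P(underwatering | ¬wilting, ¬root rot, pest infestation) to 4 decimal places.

P(underwatering | ¬wilting, ¬root rot, pest infestation) ≈ 0.0460

Under noisy-OR, P(wilting | causes) = 1 − (1−0.07)·∏(1−qᵢ) over the active causes.
P(¬wilting | ¬root rot, pest infestation) = 0.41943*0.84 + 0.106116*0.16 = 0.352321 + 0.016979 = 0.369300
The underwatering-present share is 0.106116*0.16 = 0.016979.
Hence the posterior is 0.016979/0.369300 ≈ 0.0460.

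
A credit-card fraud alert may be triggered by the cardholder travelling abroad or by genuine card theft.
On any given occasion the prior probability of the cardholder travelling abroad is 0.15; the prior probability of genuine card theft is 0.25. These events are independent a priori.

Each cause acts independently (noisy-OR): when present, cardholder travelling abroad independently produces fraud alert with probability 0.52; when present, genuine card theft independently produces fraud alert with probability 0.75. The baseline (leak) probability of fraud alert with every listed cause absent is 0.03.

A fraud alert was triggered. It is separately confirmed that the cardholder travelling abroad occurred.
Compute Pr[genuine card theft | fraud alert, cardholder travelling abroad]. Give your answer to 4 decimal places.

Under noisy-OR, P(fraud alert | causes) = 1 − (1−0.03)·∏(1−qᵢ) over the active causes.
By total probability over both values of genuine card theft:
  P(fraud alert | cardholder travelling abroad) = 0.5344×0.75 + 0.8836×0.25
        = 0.400800 + 0.220900 = 0.621700
Keeping only the genuine card theft-present terms gives 0.220900, so
  P(genuine card theft | fraud alert, cardholder travelling abroad) = 0.220900 / 0.621700 ≈ 0.3553

Pr[genuine card theft | fraud alert, cardholder travelling abroad] ≈ 0.3553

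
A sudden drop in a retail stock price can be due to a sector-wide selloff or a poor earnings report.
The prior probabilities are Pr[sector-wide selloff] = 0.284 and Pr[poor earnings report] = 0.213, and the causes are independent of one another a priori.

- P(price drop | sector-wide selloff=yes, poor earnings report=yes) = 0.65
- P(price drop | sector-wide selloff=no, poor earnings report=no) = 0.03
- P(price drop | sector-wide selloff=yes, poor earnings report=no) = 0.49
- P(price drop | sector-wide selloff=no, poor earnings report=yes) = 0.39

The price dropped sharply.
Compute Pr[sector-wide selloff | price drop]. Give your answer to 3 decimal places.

Numerator (weight on configurations with sector-wide selloff): 0.109519 + 0.039320 = 0.148839
Normalizer over all consistent configurations: 0.03*0.716*0.787 + 0.39*0.716*0.213 + 0.49*0.284*0.787 + 0.65*0.284*0.213 = 0.225222
P(sector-wide selloff | price drop) = 0.148839/0.225222 ≈ 0.661

Pr[sector-wide selloff | price drop] ≈ 0.661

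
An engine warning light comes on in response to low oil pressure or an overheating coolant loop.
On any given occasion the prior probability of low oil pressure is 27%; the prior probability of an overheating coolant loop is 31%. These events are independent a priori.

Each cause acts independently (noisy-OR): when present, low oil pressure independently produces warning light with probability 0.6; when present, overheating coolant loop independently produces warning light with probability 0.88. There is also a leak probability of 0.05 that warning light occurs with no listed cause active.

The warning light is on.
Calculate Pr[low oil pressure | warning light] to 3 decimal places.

Under noisy-OR, P(warning light | causes) = 1 − (1−0.05)·∏(1−qᵢ) over the active causes.
By total probability over the 4 (low oil pressure, overheating coolant loop) configurations:
  P(warning light) = 0.05*0.73*0.69 + 0.886*0.73*0.31 + 0.62*0.27*0.69 + 0.9544*0.27*0.31
        = 0.025185 + 0.200502 + 0.115506 + 0.079883 = 0.421076
The terms with low oil pressure present sum to 0.195389, so
  P(low oil pressure | warning light) = 0.195389 / 0.421076 ≈ 0.464

Pr[low oil pressure | warning light] ≈ 0.464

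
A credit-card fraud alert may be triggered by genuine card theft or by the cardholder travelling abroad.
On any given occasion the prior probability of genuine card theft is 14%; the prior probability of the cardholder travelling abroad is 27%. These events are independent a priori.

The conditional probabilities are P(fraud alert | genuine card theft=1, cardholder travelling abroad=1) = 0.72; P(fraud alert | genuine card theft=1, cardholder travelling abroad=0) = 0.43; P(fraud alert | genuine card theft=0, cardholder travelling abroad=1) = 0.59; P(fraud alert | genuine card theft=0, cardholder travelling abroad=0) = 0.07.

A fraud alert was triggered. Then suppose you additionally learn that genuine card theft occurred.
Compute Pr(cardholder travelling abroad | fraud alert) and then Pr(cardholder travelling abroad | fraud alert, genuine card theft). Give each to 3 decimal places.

Pr(cardholder travelling abroad | fraud alert) ≈ 0.651; Pr(cardholder travelling abroad | fraud alert, genuine card theft) ≈ 0.382

Numerator (weight on configurations with cardholder travelling abroad): 0.136998 + 0.027216 = 0.164214
Denominator P(fraud alert): 0.07×0.86×0.73 + 0.59×0.86×0.27 + 0.43×0.14×0.73 + 0.72×0.14×0.27 = 0.252106
P(cardholder travelling abroad | fraud alert) = 0.164214/0.252106 ≈ 0.651

With the extra evidence:
By total probability over both values of cardholder travelling abroad:
  P(fraud alert | genuine card theft) = 0.43×0.73 + 0.72×0.27
        = 0.313900 + 0.194400 = 0.508300
The terms with cardholder travelling abroad present sum to 0.194400, so
  P(cardholder travelling abroad | fraud alert, genuine card theft) = 0.194400 / 0.508300 ≈ 0.382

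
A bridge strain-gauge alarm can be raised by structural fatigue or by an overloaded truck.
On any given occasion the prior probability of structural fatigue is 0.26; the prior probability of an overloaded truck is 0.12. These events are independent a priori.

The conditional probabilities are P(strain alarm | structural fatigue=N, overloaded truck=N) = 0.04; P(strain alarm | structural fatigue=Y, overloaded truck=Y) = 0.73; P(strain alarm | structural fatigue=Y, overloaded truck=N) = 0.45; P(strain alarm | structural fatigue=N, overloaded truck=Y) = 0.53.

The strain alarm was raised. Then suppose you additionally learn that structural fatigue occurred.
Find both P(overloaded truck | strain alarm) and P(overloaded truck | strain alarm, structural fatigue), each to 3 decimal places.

Numerator (weight on configurations with overloaded truck): 0.047064 + 0.022776 = 0.069840
The normalizing constant is 0.04*0.74*0.88 + 0.53*0.74*0.12 + 0.45*0.26*0.88 + 0.73*0.26*0.12 = 0.198848
Posterior = 0.069840 / 0.198848 ≈ 0.351

Now also conditioning on structural fatigue=true:
Weight on overloaded truck=true, given the evidence: 0.73·0.12 = 0.087600
Denominator P(strain alarm | structural fatigue): 0.45·0.88 + 0.73·0.12 = 0.483600
Posterior = 0.087600 / 0.483600 ≈ 0.181

P(overloaded truck | strain alarm) ≈ 0.351; P(overloaded truck | strain alarm, structural fatigue) ≈ 0.181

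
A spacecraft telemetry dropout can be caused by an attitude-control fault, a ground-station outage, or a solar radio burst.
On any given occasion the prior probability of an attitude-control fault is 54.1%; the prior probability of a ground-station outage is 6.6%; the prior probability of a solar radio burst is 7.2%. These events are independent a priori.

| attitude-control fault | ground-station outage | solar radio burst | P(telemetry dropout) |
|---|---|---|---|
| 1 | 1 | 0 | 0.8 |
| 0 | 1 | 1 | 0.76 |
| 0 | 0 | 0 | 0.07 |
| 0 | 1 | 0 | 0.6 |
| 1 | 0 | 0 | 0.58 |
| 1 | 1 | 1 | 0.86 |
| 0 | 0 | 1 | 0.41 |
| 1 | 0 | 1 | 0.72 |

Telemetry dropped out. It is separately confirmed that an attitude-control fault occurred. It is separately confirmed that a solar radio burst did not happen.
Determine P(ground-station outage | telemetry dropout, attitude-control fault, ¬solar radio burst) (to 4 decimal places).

By total probability over both values of ground-station outage:
  P(telemetry dropout | attitude-control fault, ¬solar radio burst) = 0.58·0.934 + 0.8·0.066
        = 0.541720 + 0.052800 = 0.594520
The terms with ground-station outage present sum to 0.052800, so
  P(ground-station outage | telemetry dropout, attitude-control fault, ¬solar radio burst) = 0.052800 / 0.594520 ≈ 0.0888

P(ground-station outage | telemetry dropout, attitude-control fault, ¬solar radio burst) ≈ 0.0888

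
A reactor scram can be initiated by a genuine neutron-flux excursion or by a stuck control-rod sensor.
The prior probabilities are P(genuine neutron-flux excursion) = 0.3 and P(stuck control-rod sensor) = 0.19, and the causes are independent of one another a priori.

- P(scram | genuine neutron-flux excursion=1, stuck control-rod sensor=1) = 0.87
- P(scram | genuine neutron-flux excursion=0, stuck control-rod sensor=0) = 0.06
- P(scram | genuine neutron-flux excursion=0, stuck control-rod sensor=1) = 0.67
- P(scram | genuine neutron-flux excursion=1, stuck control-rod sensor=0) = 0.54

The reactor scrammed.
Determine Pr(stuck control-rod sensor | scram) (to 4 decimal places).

Pr(stuck control-rod sensor | scram) ≈ 0.4563

Numerator (weight on configurations with stuck control-rod sensor): 0.089110 + 0.049590 = 0.138700
The normalizing constant is 0.06·0.7·0.81 + 0.67·0.7·0.19 + 0.54·0.3·0.81 + 0.87·0.3·0.19 = 0.303940
Posterior = 0.138700 / 0.303940 ≈ 0.4563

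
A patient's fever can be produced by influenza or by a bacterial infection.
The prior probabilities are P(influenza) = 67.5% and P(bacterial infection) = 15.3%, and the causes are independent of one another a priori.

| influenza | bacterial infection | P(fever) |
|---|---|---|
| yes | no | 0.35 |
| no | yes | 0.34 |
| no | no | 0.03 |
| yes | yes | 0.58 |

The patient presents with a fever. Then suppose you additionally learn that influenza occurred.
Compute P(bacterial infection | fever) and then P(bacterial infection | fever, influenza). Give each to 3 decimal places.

P(fever) = 0.03×0.325×0.847 + 0.34×0.325×0.153 + 0.35×0.675×0.847 + 0.58×0.675×0.153 = 0.008258 + 0.016907 + 0.200104 + 0.059900 = 0.285169
The bacterial infection-present share is 0.016907 + 0.059900 = 0.076807.
Hence the posterior is 0.076807/0.285169 ≈ 0.269.

Now condition on the additional information:
P(fever | influenza) = 0.35·0.847 + 0.58·0.153 = 0.296450 + 0.088740 = 0.385190
The bacterial infection-present share is 0.58·0.153 = 0.088740.
Hence the posterior is 0.088740/0.385190 ≈ 0.230.
The drop from 0.269 to 0.230 is the explaining-away (discounting) effect.

P(bacterial infection | fever) ≈ 0.269; P(bacterial infection | fever, influenza) ≈ 0.230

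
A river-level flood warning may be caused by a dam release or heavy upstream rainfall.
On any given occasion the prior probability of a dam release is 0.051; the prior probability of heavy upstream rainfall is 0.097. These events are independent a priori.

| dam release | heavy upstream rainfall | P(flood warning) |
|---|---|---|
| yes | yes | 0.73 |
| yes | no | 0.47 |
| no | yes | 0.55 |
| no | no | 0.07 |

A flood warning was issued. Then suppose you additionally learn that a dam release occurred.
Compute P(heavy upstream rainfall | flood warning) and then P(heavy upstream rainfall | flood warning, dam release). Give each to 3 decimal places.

Sum P(flood warning|·) weighted by the priors over the 4 (dam release, heavy upstream rainfall) configurations:
  P(flood warning) = 0.07*0.949*0.903 + 0.55*0.949*0.097 + 0.47*0.051*0.903 + 0.73*0.051*0.097
        = 0.059986 + 0.050629 + 0.021645 + 0.003611 = 0.135871
Configurations with heavy upstream rainfall contribute 0.054240, so
  P(heavy upstream rainfall | flood warning) = 0.054240 / 0.135871 ≈ 0.399

Now condition on the additional information:
Sum P(flood warning|·) weighted by the priors over both values of heavy upstream rainfall:
  P(flood warning | dam release) = 0.47*0.903 + 0.73*0.097
        = 0.424410 + 0.070810 = 0.495220
Configurations with heavy upstream rainfall contribute 0.070810, so
  P(heavy upstream rainfall | flood warning, dam release) = 0.070810 / 0.495220 ≈ 0.143
This is intercausal reasoning (explaining away): once dam release accounts for the flood warning, heavy upstream rainfall becomes less likely.

P(heavy upstream rainfall | flood warning) ≈ 0.399; P(heavy upstream rainfall | flood warning, dam release) ≈ 0.143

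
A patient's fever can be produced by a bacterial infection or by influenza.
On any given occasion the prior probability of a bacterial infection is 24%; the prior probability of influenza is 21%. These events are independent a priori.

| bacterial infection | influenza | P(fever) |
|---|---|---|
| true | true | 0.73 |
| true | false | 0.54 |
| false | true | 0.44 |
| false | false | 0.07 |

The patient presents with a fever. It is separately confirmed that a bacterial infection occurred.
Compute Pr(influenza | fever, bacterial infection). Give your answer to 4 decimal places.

Pr(influenza | fever, bacterial infection) ≈ 0.2644

Enumerate both values of influenza and weight by the priors:
  P(fever | bacterial infection) = 0.54·0.79 + 0.73·0.21
        = 0.426600 + 0.153300 = 0.579900
Configurations with influenza contribute 0.153300, so
  P(influenza | fever, bacterial infection) = 0.153300 / 0.579900 ≈ 0.2644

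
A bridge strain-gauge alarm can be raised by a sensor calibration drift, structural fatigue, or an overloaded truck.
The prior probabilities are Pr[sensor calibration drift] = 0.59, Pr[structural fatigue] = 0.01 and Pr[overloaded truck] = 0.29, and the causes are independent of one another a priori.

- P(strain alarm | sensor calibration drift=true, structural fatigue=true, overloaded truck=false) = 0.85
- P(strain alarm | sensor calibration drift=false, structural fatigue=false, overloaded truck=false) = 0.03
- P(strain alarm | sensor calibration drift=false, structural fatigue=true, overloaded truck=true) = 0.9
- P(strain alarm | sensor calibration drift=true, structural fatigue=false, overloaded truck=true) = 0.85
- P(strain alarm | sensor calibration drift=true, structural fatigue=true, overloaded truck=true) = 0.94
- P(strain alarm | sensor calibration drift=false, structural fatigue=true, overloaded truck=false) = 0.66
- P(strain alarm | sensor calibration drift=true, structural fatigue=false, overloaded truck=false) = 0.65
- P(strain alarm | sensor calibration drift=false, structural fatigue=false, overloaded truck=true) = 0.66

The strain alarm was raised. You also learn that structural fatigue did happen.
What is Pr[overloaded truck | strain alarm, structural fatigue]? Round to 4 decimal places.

P(strain alarm | structural fatigue) = 0.66*0.41*0.71 + 0.9*0.41*0.29 + 0.85*0.59*0.71 + 0.94*0.59*0.29 = 0.192126 + 0.107010 + 0.356065 + 0.160834 = 0.816035
Of this, 0.267844 comes from 0.107010 + 0.160834 (the overloaded truck=true cases).
P(overloaded truck | strain alarm, structural fatigue) = 0.267844 / 0.816035 ≈ 0.3282

Pr[overloaded truck | strain alarm, structural fatigue] ≈ 0.3282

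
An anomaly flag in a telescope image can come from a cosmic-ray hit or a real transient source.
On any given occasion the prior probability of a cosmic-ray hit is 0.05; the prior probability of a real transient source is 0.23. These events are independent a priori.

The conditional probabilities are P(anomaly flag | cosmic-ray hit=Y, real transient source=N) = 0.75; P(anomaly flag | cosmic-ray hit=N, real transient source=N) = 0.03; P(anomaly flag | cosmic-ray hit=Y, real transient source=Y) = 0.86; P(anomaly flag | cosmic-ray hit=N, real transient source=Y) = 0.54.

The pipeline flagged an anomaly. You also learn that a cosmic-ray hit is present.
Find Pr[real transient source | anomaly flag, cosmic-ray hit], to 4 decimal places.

Pr[real transient source | anomaly flag, cosmic-ray hit] ≈ 0.2551

P(anomaly flag | cosmic-ray hit) = 0.75×0.77 + 0.86×0.23 = 0.577500 + 0.197800 = 0.775300
The real transient source-present share is 0.86×0.23 = 0.197800.
P(real transient source | anomaly flag, cosmic-ray hit) = 0.197800 / 0.775300 ≈ 0.2551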